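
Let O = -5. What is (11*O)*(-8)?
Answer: 440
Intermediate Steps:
(11*O)*(-8) = (11*(-5))*(-8) = -55*(-8) = 440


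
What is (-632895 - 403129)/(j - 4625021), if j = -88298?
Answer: 1036024/4713319 ≈ 0.21981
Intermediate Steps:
(-632895 - 403129)/(j - 4625021) = (-632895 - 403129)/(-88298 - 4625021) = -1036024/(-4713319) = -1036024*(-1/4713319) = 1036024/4713319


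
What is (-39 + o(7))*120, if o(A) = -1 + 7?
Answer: -3960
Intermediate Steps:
o(A) = 6
(-39 + o(7))*120 = (-39 + 6)*120 = -33*120 = -3960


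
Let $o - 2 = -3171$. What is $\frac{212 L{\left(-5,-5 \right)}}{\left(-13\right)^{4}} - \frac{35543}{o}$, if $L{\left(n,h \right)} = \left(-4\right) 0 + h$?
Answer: $\frac{1011784483}{90509809} \approx 11.179$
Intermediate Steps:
$o = -3169$ ($o = 2 - 3171 = -3169$)
$L{\left(n,h \right)} = h$ ($L{\left(n,h \right)} = 0 + h = h$)
$\frac{212 L{\left(-5,-5 \right)}}{\left(-13\right)^{4}} - \frac{35543}{o} = \frac{212 \left(-5\right)}{\left(-13\right)^{4}} - \frac{35543}{-3169} = - \frac{1060}{28561} - - \frac{35543}{3169} = \left(-1060\right) \frac{1}{28561} + \frac{35543}{3169} = - \frac{1060}{28561} + \frac{35543}{3169} = \frac{1011784483}{90509809}$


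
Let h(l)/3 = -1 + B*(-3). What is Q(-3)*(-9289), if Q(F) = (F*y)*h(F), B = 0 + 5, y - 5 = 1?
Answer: -8025696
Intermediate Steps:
y = 6 (y = 5 + 1 = 6)
B = 5
h(l) = -48 (h(l) = 3*(-1 + 5*(-3)) = 3*(-1 - 15) = 3*(-16) = -48)
Q(F) = -288*F (Q(F) = (F*6)*(-48) = (6*F)*(-48) = -288*F)
Q(-3)*(-9289) = -288*(-3)*(-9289) = 864*(-9289) = -8025696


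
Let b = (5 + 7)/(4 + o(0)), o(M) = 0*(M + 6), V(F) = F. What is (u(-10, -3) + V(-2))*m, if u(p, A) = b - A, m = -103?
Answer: -412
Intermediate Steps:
o(M) = 0 (o(M) = 0*(6 + M) = 0)
b = 3 (b = (5 + 7)/(4 + 0) = 12/4 = 12*(1/4) = 3)
u(p, A) = 3 - A
(u(-10, -3) + V(-2))*m = ((3 - 1*(-3)) - 2)*(-103) = ((3 + 3) - 2)*(-103) = (6 - 2)*(-103) = 4*(-103) = -412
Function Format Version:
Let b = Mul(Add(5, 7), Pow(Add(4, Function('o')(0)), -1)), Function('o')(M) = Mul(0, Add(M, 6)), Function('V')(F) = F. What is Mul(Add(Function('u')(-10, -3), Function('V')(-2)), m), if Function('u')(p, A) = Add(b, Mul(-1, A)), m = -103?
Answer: -412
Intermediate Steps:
Function('o')(M) = 0 (Function('o')(M) = Mul(0, Add(6, M)) = 0)
b = 3 (b = Mul(Add(5, 7), Pow(Add(4, 0), -1)) = Mul(12, Pow(4, -1)) = Mul(12, Rational(1, 4)) = 3)
Function('u')(p, A) = Add(3, Mul(-1, A))
Mul(Add(Function('u')(-10, -3), Function('V')(-2)), m) = Mul(Add(Add(3, Mul(-1, -3)), -2), -103) = Mul(Add(Add(3, 3), -2), -103) = Mul(Add(6, -2), -103) = Mul(4, -103) = -412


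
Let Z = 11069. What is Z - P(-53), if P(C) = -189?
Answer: 11258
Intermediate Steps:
Z - P(-53) = 11069 - 1*(-189) = 11069 + 189 = 11258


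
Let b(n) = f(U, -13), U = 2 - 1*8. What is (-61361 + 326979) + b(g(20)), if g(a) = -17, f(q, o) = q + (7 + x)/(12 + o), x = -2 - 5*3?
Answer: 265622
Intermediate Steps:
x = -17 (x = -2 - 15 = -17)
U = -6 (U = 2 - 8 = -6)
f(q, o) = q - 10/(12 + o) (f(q, o) = q + (7 - 17)/(12 + o) = q - 10/(12 + o))
b(n) = 4 (b(n) = (-10 + 12*(-6) - 13*(-6))/(12 - 13) = (-10 - 72 + 78)/(-1) = -1*(-4) = 4)
(-61361 + 326979) + b(g(20)) = (-61361 + 326979) + 4 = 265618 + 4 = 265622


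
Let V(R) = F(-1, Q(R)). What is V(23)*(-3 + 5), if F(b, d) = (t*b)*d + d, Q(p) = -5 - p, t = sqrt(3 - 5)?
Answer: -56 + 56*I*sqrt(2) ≈ -56.0 + 79.196*I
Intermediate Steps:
t = I*sqrt(2) (t = sqrt(-2) = I*sqrt(2) ≈ 1.4142*I)
F(b, d) = d + I*b*d*sqrt(2) (F(b, d) = ((I*sqrt(2))*b)*d + d = (I*b*sqrt(2))*d + d = I*b*d*sqrt(2) + d = d + I*b*d*sqrt(2))
V(R) = (1 - I*sqrt(2))*(-5 - R) (V(R) = (-5 - R)*(1 + I*(-1)*sqrt(2)) = (-5 - R)*(1 - I*sqrt(2)) = (1 - I*sqrt(2))*(-5 - R))
V(23)*(-3 + 5) = (-(1 - I*sqrt(2))*(5 + 23))*(-3 + 5) = -1*(1 - I*sqrt(2))*28*2 = (-28 + 28*I*sqrt(2))*2 = -56 + 56*I*sqrt(2)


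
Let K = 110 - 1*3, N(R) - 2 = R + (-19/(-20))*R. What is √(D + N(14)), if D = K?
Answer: √13630/10 ≈ 11.675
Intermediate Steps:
N(R) = 2 + 39*R/20 (N(R) = 2 + (R + (-19/(-20))*R) = 2 + (R + (-19*(-1/20))*R) = 2 + (R + 19*R/20) = 2 + 39*R/20)
K = 107 (K = 110 - 3 = 107)
D = 107
√(D + N(14)) = √(107 + (2 + (39/20)*14)) = √(107 + (2 + 273/10)) = √(107 + 293/10) = √(1363/10) = √13630/10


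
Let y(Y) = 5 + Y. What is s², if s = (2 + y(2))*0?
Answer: 0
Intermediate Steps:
s = 0 (s = (2 + (5 + 2))*0 = (2 + 7)*0 = 9*0 = 0)
s² = 0² = 0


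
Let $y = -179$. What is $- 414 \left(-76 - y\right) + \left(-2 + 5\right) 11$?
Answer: $-42609$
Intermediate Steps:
$- 414 \left(-76 - y\right) + \left(-2 + 5\right) 11 = - 414 \left(-76 - -179\right) + \left(-2 + 5\right) 11 = - 414 \left(-76 + 179\right) + 3 \cdot 11 = \left(-414\right) 103 + 33 = -42642 + 33 = -42609$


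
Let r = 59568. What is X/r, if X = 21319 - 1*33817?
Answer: -2083/9928 ≈ -0.20981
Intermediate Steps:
X = -12498 (X = 21319 - 33817 = -12498)
X/r = -12498/59568 = -12498*1/59568 = -2083/9928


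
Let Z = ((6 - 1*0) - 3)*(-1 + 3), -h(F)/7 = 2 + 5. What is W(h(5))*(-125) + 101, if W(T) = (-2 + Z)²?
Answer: -1899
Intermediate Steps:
h(F) = -49 (h(F) = -7*(2 + 5) = -7*7 = -49)
Z = 6 (Z = ((6 + 0) - 3)*2 = (6 - 3)*2 = 3*2 = 6)
W(T) = 16 (W(T) = (-2 + 6)² = 4² = 16)
W(h(5))*(-125) + 101 = 16*(-125) + 101 = -2000 + 101 = -1899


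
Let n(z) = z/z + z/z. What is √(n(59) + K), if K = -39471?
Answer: I*√39469 ≈ 198.67*I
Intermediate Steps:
n(z) = 2 (n(z) = 1 + 1 = 2)
√(n(59) + K) = √(2 - 39471) = √(-39469) = I*√39469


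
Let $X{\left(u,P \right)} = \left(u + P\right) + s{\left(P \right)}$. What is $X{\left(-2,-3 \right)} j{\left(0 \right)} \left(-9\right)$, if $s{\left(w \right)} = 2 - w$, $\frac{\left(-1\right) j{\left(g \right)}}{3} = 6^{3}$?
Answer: $0$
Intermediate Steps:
$j{\left(g \right)} = -648$ ($j{\left(g \right)} = - 3 \cdot 6^{3} = \left(-3\right) 216 = -648$)
$X{\left(u,P \right)} = 2 + u$ ($X{\left(u,P \right)} = \left(u + P\right) - \left(-2 + P\right) = \left(P + u\right) - \left(-2 + P\right) = 2 + u$)
$X{\left(-2,-3 \right)} j{\left(0 \right)} \left(-9\right) = \left(2 - 2\right) \left(-648\right) \left(-9\right) = 0 \left(-648\right) \left(-9\right) = 0 \left(-9\right) = 0$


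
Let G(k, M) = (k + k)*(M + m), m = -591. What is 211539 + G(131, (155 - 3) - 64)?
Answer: 79753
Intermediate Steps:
G(k, M) = 2*k*(-591 + M) (G(k, M) = (k + k)*(M - 591) = (2*k)*(-591 + M) = 2*k*(-591 + M))
211539 + G(131, (155 - 3) - 64) = 211539 + 2*131*(-591 + ((155 - 3) - 64)) = 211539 + 2*131*(-591 + (152 - 64)) = 211539 + 2*131*(-591 + 88) = 211539 + 2*131*(-503) = 211539 - 131786 = 79753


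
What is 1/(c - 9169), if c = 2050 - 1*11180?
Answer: -1/18299 ≈ -5.4648e-5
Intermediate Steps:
c = -9130 (c = 2050 - 11180 = -9130)
1/(c - 9169) = 1/(-9130 - 9169) = 1/(-18299) = -1/18299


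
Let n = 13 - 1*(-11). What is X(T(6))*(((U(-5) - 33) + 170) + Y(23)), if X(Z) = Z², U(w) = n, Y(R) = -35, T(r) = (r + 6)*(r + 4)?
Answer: 1814400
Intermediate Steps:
T(r) = (4 + r)*(6 + r) (T(r) = (6 + r)*(4 + r) = (4 + r)*(6 + r))
n = 24 (n = 13 + 11 = 24)
U(w) = 24
X(T(6))*(((U(-5) - 33) + 170) + Y(23)) = (24 + 6² + 10*6)²*(((24 - 33) + 170) - 35) = (24 + 36 + 60)²*((-9 + 170) - 35) = 120²*(161 - 35) = 14400*126 = 1814400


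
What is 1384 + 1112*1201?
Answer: 1336896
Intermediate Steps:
1384 + 1112*1201 = 1384 + 1335512 = 1336896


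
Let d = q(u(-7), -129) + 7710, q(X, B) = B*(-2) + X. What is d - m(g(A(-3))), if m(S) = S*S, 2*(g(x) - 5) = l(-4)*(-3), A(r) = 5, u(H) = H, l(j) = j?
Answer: 7840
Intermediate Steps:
q(X, B) = X - 2*B (q(X, B) = -2*B + X = X - 2*B)
d = 7961 (d = (-7 - 2*(-129)) + 7710 = (-7 + 258) + 7710 = 251 + 7710 = 7961)
g(x) = 11 (g(x) = 5 + (-4*(-3))/2 = 5 + (½)*12 = 5 + 6 = 11)
m(S) = S²
d - m(g(A(-3))) = 7961 - 1*11² = 7961 - 1*121 = 7961 - 121 = 7840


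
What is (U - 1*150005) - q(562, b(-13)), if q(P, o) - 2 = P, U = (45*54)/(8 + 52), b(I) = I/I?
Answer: -301057/2 ≈ -1.5053e+5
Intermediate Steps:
b(I) = 1
U = 81/2 (U = 2430/60 = 2430*(1/60) = 81/2 ≈ 40.500)
q(P, o) = 2 + P
(U - 1*150005) - q(562, b(-13)) = (81/2 - 1*150005) - (2 + 562) = (81/2 - 150005) - 1*564 = -299929/2 - 564 = -301057/2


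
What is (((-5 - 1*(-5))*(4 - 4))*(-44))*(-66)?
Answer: 0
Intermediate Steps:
(((-5 - 1*(-5))*(4 - 4))*(-44))*(-66) = (((-5 + 5)*0)*(-44))*(-66) = ((0*0)*(-44))*(-66) = (0*(-44))*(-66) = 0*(-66) = 0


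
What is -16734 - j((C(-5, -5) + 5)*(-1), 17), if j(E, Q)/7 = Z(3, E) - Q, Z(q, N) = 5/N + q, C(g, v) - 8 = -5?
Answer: -133053/8 ≈ -16632.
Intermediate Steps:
C(g, v) = 3 (C(g, v) = 8 - 5 = 3)
Z(q, N) = q + 5/N
j(E, Q) = 21 - 7*Q + 35/E (j(E, Q) = 7*((3 + 5/E) - Q) = 7*(3 - Q + 5/E) = 21 - 7*Q + 35/E)
-16734 - j((C(-5, -5) + 5)*(-1), 17) = -16734 - (21 - 7*17 + 35/(((3 + 5)*(-1)))) = -16734 - (21 - 119 + 35/((8*(-1)))) = -16734 - (21 - 119 + 35/(-8)) = -16734 - (21 - 119 + 35*(-1/8)) = -16734 - (21 - 119 - 35/8) = -16734 - 1*(-819/8) = -16734 + 819/8 = -133053/8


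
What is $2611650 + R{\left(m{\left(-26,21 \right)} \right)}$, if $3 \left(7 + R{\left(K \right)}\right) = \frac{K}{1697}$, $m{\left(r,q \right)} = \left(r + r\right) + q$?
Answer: $\frac{13295874482}{5091} \approx 2.6116 \cdot 10^{6}$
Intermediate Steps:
$m{\left(r,q \right)} = q + 2 r$ ($m{\left(r,q \right)} = 2 r + q = q + 2 r$)
$R{\left(K \right)} = -7 + \frac{K}{5091}$ ($R{\left(K \right)} = -7 + \frac{K \frac{1}{1697}}{3} = -7 + \frac{\frac{1}{1697} K}{3} = -7 + \frac{K}{5091}$)
$2611650 + R{\left(m{\left(-26,21 \right)} \right)} = 2611650 - \left(7 - \frac{21 + 2 \left(-26\right)}{5091}\right) = 2611650 - \left(7 - \frac{21 - 52}{5091}\right) = 2611650 + \left(-7 + \frac{1}{5091} \left(-31\right)\right) = 2611650 - \frac{35668}{5091} = \frac{13295874482}{5091}$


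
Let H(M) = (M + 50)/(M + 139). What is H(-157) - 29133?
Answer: -524287/18 ≈ -29127.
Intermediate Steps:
H(M) = (50 + M)/(139 + M)
H(-157) - 29133 = (50 - 157)/(139 - 157) - 29133 = -107/(-18) - 29133 = -1/18*(-107) - 29133 = 107/18 - 29133 = -524287/18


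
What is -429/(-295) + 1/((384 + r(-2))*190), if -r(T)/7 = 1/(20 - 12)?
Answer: 24983051/17179325 ≈ 1.4543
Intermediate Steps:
r(T) = -7/8 (r(T) = -7/(20 - 12) = -7/8)
-429/(-295) + 1/((384 + r(-2))*190) = -429/(-295) + 1/((384 - 7/8)*190) = -429*(-1/295) + (1/190)/(3065/8) = 429/295 + (8/3065)*(1/190) = 429/295 + 4/291175 = 24983051/17179325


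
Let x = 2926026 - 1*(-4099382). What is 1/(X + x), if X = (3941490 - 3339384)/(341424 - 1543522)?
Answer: 601049/4222614151939 ≈ 1.4234e-7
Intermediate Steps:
X = -301053/601049 (X = 602106/(-1202098) = 602106*(-1/1202098) = -301053/601049 ≈ -0.50088)
x = 7025408 (x = 2926026 + 4099382 = 7025408)
1/(X + x) = 1/(-301053/601049 + 7025408) = 1/(4222614151939/601049) = 601049/4222614151939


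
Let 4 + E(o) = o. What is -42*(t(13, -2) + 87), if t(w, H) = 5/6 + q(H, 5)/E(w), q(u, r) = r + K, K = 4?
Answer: -3731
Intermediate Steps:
E(o) = -4 + o
q(u, r) = 4 + r (q(u, r) = r + 4 = 4 + r)
t(w, H) = ⅚ + 9/(-4 + w) (t(w, H) = 5/6 + (4 + 5)/(-4 + w) = 5*(⅙) + 9/(-4 + w) = ⅚ + 9/(-4 + w))
-42*(t(13, -2) + 87) = -42*((34 + 5*13)/(6*(-4 + 13)) + 87) = -42*((⅙)*(34 + 65)/9 + 87) = -42*((⅙)*(⅑)*99 + 87) = -42*(11/6 + 87) = -42*533/6 = -3731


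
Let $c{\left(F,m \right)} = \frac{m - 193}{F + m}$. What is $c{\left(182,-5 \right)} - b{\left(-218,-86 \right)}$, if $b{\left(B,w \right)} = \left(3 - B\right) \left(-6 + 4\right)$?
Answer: $\frac{26012}{59} \approx 440.88$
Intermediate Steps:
$c{\left(F,m \right)} = \frac{-193 + m}{F + m}$
$b{\left(B,w \right)} = -6 + 2 B$ ($b{\left(B,w \right)} = \left(3 - B\right) \left(-2\right) = -6 + 2 B$)
$c{\left(182,-5 \right)} - b{\left(-218,-86 \right)} = \frac{-193 - 5}{182 - 5} - \left(-6 + 2 \left(-218\right)\right) = \frac{1}{177} \left(-198\right) - \left(-6 - 436\right) = \frac{1}{177} \left(-198\right) - -442 = - \frac{66}{59} + 442 = \frac{26012}{59}$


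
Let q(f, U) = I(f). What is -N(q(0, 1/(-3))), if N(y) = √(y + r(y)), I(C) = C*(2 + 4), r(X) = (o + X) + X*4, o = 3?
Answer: -√3 ≈ -1.7320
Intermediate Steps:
r(X) = 3 + 5*X (r(X) = (3 + X) + X*4 = (3 + X) + 4*X = 3 + 5*X)
I(C) = 6*C (I(C) = C*6 = 6*C)
q(f, U) = 6*f
N(y) = √(3 + 6*y) (N(y) = √(y + (3 + 5*y)) = √(3 + 6*y))
-N(q(0, 1/(-3))) = -√(3 + 6*(6*0)) = -√(3 + 6*0) = -√(3 + 0) = -√3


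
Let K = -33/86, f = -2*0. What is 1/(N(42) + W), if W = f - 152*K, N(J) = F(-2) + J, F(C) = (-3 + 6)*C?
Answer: 43/4056 ≈ 0.010602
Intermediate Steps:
f = 0
F(C) = 3*C
N(J) = -6 + J (N(J) = 3*(-2) + J = -6 + J)
K = -33/86 (K = -33*1/86 = -33/86 ≈ -0.38372)
W = 2508/43 (W = 0 - 152*(-33/86) = 0 + 2508/43 = 2508/43 ≈ 58.326)
1/(N(42) + W) = 1/((-6 + 42) + 2508/43) = 1/(36 + 2508/43) = 1/(4056/43) = 43/4056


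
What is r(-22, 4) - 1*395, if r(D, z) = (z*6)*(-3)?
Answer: -467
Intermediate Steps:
r(D, z) = -18*z (r(D, z) = (6*z)*(-3) = -18*z)
r(-22, 4) - 1*395 = -18*4 - 1*395 = -72 - 395 = -467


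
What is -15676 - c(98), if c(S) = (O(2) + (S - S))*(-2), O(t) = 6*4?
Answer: -15628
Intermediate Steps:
O(t) = 24
c(S) = -48 (c(S) = (24 + (S - S))*(-2) = (24 + 0)*(-2) = 24*(-2) = -48)
-15676 - c(98) = -15676 - 1*(-48) = -15676 + 48 = -15628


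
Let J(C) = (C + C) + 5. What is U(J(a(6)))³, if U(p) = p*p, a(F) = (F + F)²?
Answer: 632711491215049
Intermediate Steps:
a(F) = 4*F² (a(F) = (2*F)² = 4*F²)
J(C) = 5 + 2*C (J(C) = 2*C + 5 = 5 + 2*C)
U(p) = p²
U(J(a(6)))³ = ((5 + 2*(4*6²))²)³ = ((5 + 2*(4*36))²)³ = ((5 + 2*144)²)³ = ((5 + 288)²)³ = (293²)³ = 85849³ = 632711491215049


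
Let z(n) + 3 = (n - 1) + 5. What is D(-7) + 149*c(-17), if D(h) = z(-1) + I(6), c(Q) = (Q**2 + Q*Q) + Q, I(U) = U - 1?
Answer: 83594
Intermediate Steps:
z(n) = 1 + n (z(n) = -3 + ((n - 1) + 5) = -3 + ((-1 + n) + 5) = -3 + (4 + n) = 1 + n)
I(U) = -1 + U
c(Q) = Q + 2*Q**2 (c(Q) = (Q**2 + Q**2) + Q = 2*Q**2 + Q = Q + 2*Q**2)
D(h) = 5 (D(h) = (1 - 1) + (-1 + 6) = 0 + 5 = 5)
D(-7) + 149*c(-17) = 5 + 149*(-17*(1 + 2*(-17))) = 5 + 149*(-17*(1 - 34)) = 5 + 149*(-17*(-33)) = 5 + 149*561 = 5 + 83589 = 83594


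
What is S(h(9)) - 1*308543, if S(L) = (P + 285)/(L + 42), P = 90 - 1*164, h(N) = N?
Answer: -15735482/51 ≈ -3.0854e+5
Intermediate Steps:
P = -74 (P = 90 - 164 = -74)
S(L) = 211/(42 + L) (S(L) = (-74 + 285)/(L + 42) = 211/(42 + L))
S(h(9)) - 1*308543 = 211/(42 + 9) - 1*308543 = 211/51 - 308543 = -15735482/51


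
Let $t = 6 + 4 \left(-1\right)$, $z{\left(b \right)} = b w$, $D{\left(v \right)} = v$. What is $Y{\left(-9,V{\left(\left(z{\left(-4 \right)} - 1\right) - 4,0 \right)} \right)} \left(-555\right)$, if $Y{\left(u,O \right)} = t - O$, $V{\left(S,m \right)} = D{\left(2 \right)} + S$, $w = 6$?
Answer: $-16095$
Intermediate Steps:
$z{\left(b \right)} = 6 b$ ($z{\left(b \right)} = b 6 = 6 b$)
$t = 2$ ($t = 6 - 4 = 2$)
$V{\left(S,m \right)} = 2 + S$
$Y{\left(u,O \right)} = 2 - O$
$Y{\left(-9,V{\left(\left(z{\left(-4 \right)} - 1\right) - 4,0 \right)} \right)} \left(-555\right) = \left(2 - \left(2 + \left(\left(6 \left(-4\right) - 1\right) - 4\right)\right)\right) \left(-555\right) = \left(2 - \left(2 - 29\right)\right) \left(-555\right) = \left(2 - -27\right) \left(-555\right) = \left(2 + 27\right) \left(-555\right) = 29 \left(-555\right) = -16095$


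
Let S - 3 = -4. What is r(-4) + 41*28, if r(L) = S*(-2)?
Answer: 1150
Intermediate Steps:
S = -1 (S = 3 - 4 = -1)
r(L) = 2 (r(L) = -1*(-2) = 2)
r(-4) + 41*28 = 2 + 41*28 = 2 + 1148 = 1150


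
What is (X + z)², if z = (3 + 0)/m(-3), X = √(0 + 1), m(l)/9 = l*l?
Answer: 784/729 ≈ 1.0754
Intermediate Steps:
m(l) = 9*l² (m(l) = 9*(l*l) = 9*l²)
X = 1 (X = √1 = 1)
z = 1/27 (z = (3 + 0)/((9*(-3)²)) = 3/((9*9)) = 3/81 = 3*(1/81) = 1/27 ≈ 0.037037)
(X + z)² = (1 + 1/27)² = (28/27)² = 784/729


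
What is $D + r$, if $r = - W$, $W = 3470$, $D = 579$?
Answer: $-2891$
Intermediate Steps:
$r = -3470$ ($r = \left(-1\right) 3470 = -3470$)
$D + r = 579 - 3470 = -2891$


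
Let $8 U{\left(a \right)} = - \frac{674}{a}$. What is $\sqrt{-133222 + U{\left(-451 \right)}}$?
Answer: $\frac{i \sqrt{108389800101}}{902} \approx 365.0 i$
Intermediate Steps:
$U{\left(a \right)} = - \frac{337}{4 a}$ ($U{\left(a \right)} = \frac{\left(-674\right) \frac{1}{a}}{8} = - \frac{337}{4 a}$)
$\sqrt{-133222 + U{\left(-451 \right)}} = \sqrt{-133222 - \frac{337}{4 \left(-451\right)}} = \sqrt{-133222 - - \frac{337}{1804}} = \sqrt{-133222 + \frac{337}{1804}} = \sqrt{- \frac{240332151}{1804}} = \frac{i \sqrt{108389800101}}{902}$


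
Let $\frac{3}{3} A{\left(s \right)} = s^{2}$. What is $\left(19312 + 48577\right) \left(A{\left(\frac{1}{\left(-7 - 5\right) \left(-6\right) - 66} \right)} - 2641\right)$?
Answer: $- \frac{6454546675}{36} \approx -1.7929 \cdot 10^{8}$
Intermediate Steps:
$A{\left(s \right)} = s^{2}$
$\left(19312 + 48577\right) \left(A{\left(\frac{1}{\left(-7 - 5\right) \left(-6\right) - 66} \right)} - 2641\right) = \left(19312 + 48577\right) \left(\left(\frac{1}{\left(-7 - 5\right) \left(-6\right) - 66}\right)^{2} - 2641\right) = 67889 \left(\left(\frac{1}{\left(-12\right) \left(-6\right) - 66}\right)^{2} - 2641\right) = 67889 \left(\left(\frac{1}{72 - 66}\right)^{2} - 2641\right) = 67889 \left(\left(\frac{1}{6}\right)^{2} - 2641\right) = 67889 \left(\frac{1}{36} - 2641\right) = 67889 \left(- \frac{95075}{36}\right) = - \frac{6454546675}{36}$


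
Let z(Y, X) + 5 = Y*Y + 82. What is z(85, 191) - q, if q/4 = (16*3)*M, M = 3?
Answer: 6726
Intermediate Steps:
z(Y, X) = 77 + Y² (z(Y, X) = -5 + (Y*Y + 82) = -5 + (Y² + 82) = -5 + (82 + Y²) = 77 + Y²)
q = 576 (q = 4*((16*3)*3) = 4*(48*3) = 4*144 = 576)
z(85, 191) - q = (77 + 85²) - 1*576 = (77 + 7225) - 576 = 7302 - 576 = 6726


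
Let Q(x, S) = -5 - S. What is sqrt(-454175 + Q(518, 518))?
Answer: 3*I*sqrt(50522) ≈ 674.31*I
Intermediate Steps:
sqrt(-454175 + Q(518, 518)) = sqrt(-454175 + (-5 - 1*518)) = sqrt(-454175 + (-5 - 518)) = sqrt(-454175 - 523) = sqrt(-454698) = 3*I*sqrt(50522)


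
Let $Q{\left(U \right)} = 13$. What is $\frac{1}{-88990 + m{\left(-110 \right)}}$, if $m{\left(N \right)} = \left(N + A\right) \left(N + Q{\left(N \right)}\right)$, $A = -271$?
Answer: $- \frac{1}{52033} \approx -1.9219 \cdot 10^{-5}$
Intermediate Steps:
$m{\left(N \right)} = \left(-271 + N\right) \left(13 + N\right)$ ($m{\left(N \right)} = \left(N - 271\right) \left(N + 13\right) = \left(-271 + N\right) \left(13 + N\right)$)
$\frac{1}{-88990 + m{\left(-110 \right)}} = \frac{1}{-88990 - \left(-24857 - 12100\right)} = \frac{1}{-88990 + \left(-3523 + 12100 + 28380\right)} = \frac{1}{-88990 + 36957} = \frac{1}{-52033} = - \frac{1}{52033}$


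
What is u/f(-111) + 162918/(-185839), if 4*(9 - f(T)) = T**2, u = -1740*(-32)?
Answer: -2892767314/152202141 ≈ -19.006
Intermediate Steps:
u = 55680
f(T) = 9 - T**2/4
u/f(-111) + 162918/(-185839) = 55680/(9 - 1/4*(-111)**2) + 162918/(-185839) = 55680/(9 - 1/4*12321) + 162918*(-1/185839) = 55680/(9 - 12321/4) - 162918/185839 = 55680/(-12285/4) - 162918/185839 = 55680*(-4/12285) - 162918/185839 = -14848/819 - 162918/185839 = -2892767314/152202141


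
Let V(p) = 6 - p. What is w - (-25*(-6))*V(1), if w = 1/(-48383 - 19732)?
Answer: -51086251/68115 ≈ -750.00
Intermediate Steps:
w = -1/68115 (w = 1/(-68115) = -1/68115 ≈ -1.4681e-5)
w - (-25*(-6))*V(1) = -1/68115 - (-25*(-6))*(6 - 1*1) = -1/68115 - 150*(6 - 1) = -1/68115 - 150*5 = -1/68115 - 1*750 = -1/68115 - 750 = -51086251/68115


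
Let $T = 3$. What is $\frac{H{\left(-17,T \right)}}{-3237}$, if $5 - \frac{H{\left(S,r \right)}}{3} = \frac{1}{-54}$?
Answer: $- \frac{271}{58266} \approx -0.0046511$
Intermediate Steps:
$H{\left(S,r \right)} = \frac{271}{18}$ ($H{\left(S,r \right)} = 15 - \frac{3}{-54} = 15 - - \frac{1}{18} = 15 + \frac{1}{18} = \frac{271}{18}$)
$\frac{H{\left(-17,T \right)}}{-3237} = \frac{271}{18 \left(-3237\right)} = \frac{271}{18} \left(- \frac{1}{3237}\right) = - \frac{271}{58266}$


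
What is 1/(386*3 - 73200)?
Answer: -1/72042 ≈ -1.3881e-5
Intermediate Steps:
1/(386*3 - 73200) = 1/(1158 - 73200) = 1/(-72042) = -1/72042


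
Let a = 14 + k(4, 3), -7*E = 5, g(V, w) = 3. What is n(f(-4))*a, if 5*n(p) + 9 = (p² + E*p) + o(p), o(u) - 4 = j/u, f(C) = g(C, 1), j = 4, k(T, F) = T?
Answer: 402/35 ≈ 11.486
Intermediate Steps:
E = -5/7 (E = -⅐*5 = -5/7 ≈ -0.71429)
f(C) = 3
a = 18 (a = 14 + 4 = 18)
o(u) = 4 + 4/u
n(p) = -1 - p/7 + p²/5 + 4/(5*p) (n(p) = -9/5 + ((p² - 5*p/7) + (4 + 4/p))/5 = -9/5 + (4 + p² + 4/p - 5*p/7)/5 = -9/5 + (⅘ - p/7 + p²/5 + 4/(5*p)) = -1 - p/7 + p²/5 + 4/(5*p))
n(f(-4))*a = (-1 - ⅐*3 + (⅕)*3² + (⅘)/3)*18 = (-1 - 3/7 + (⅕)*9 + (⅘)*(⅓))*18 = (-1 - 3/7 + 9/5 + 4/15)*18 = (67/105)*18 = 402/35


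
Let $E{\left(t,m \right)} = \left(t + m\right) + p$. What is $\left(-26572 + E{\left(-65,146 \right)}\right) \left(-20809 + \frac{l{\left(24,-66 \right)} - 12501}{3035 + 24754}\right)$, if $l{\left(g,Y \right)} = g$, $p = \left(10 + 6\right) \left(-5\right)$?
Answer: $\frac{5121770851746}{9263} \approx 5.5293 \cdot 10^{8}$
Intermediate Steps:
$p = -80$ ($p = 16 \left(-5\right) = -80$)
$E{\left(t,m \right)} = -80 + m + t$ ($E{\left(t,m \right)} = \left(t + m\right) - 80 = \left(m + t\right) - 80 = -80 + m + t$)
$\left(-26572 + E{\left(-65,146 \right)}\right) \left(-20809 + \frac{l{\left(24,-66 \right)} - 12501}{3035 + 24754}\right) = \left(-26572 - -1\right) \left(-20809 + \frac{24 - 12501}{3035 + 24754}\right) = \left(-26572 + 1\right) \left(-20809 - \frac{12477}{27789}\right) = - 26571 \left(-20809 - \frac{4159}{9263}\right) = \left(-26571\right) \left(- \frac{192757926}{9263}\right) = \frac{5121770851746}{9263}$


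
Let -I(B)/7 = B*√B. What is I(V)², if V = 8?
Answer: 25088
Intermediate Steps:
I(B) = -7*B^(3/2) (I(B) = -7*B*√B = -7*B^(3/2))
I(V)² = (-112*√2)² = 25088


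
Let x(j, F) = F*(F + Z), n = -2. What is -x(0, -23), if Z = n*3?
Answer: -667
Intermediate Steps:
Z = -6 (Z = -2*3 = -6)
x(j, F) = F*(-6 + F) (x(j, F) = F*(F - 6) = F*(-6 + F))
-x(0, -23) = -(-23)*(-6 - 23) = -(-23)*(-29) = -1*667 = -667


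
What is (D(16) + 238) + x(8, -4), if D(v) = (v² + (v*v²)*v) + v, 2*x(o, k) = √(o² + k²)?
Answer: 66046 + 2*√5 ≈ 66051.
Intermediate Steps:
x(o, k) = √(k² + o²)/2 (x(o, k) = √(o² + k²)/2 = √(k² + o²)/2)
D(v) = v + v² + v⁴ (D(v) = (v² + v³*v) + v = (v² + v⁴) + v = v + v² + v⁴)
(D(16) + 238) + x(8, -4) = (16*(1 + 16 + 16³) + 238) + √((-4)² + 8²)/2 = (16*(1 + 16 + 4096) + 238) + √(16 + 64)/2 = (16*4113 + 238) + √80/2 = (65808 + 238) + (4*√5)/2 = 66046 + 2*√5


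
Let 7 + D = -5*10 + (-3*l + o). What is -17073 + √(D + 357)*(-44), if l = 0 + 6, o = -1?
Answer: -17073 - 44*√281 ≈ -17811.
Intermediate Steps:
l = 6
D = -76 (D = -7 + (-5*10 + (-3*6 - 1)) = -7 + (-50 + (-18 - 1)) = -7 + (-50 - 19) = -7 - 69 = -76)
-17073 + √(D + 357)*(-44) = -17073 + √(-76 + 357)*(-44) = -17073 + √281*(-44) = -17073 - 44*√281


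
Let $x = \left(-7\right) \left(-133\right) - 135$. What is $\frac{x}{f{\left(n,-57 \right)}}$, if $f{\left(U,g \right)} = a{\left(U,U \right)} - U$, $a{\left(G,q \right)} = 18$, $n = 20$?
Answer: $-398$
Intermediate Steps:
$f{\left(U,g \right)} = 18 - U$
$x = 796$ ($x = 931 - 135 = 796$)
$\frac{x}{f{\left(n,-57 \right)}} = \frac{796}{18 - 20} = \frac{796}{-2} = 796 \left(- \frac{1}{2}\right) = -398$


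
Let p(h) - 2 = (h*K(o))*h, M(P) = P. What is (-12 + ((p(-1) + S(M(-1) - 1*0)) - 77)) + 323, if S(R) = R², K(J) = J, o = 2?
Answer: 239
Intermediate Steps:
p(h) = 2 + 2*h² (p(h) = 2 + (h*2)*h = 2 + (2*h)*h = 2 + 2*h²)
(-12 + ((p(-1) + S(M(-1) - 1*0)) - 77)) + 323 = (-12 + (((2 + 2*(-1)²) + (-1 - 1*0)²) - 77)) + 323 = (-12 + (((2 + 2*1) + (-1 + 0)²) - 77)) + 323 = (-12 + (((2 + 2) + (-1)²) - 77)) + 323 = (-12 + ((4 + 1) - 77)) + 323 = (-12 + (5 - 77)) + 323 = (-12 - 72) + 323 = -84 + 323 = 239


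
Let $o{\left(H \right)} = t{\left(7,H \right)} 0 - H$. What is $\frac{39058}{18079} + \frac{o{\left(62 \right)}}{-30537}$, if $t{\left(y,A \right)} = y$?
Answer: $\frac{1193835044}{552078423} \approx 2.1624$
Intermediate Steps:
$o{\left(H \right)} = - H$ ($o{\left(H \right)} = 7 \cdot 0 - H = 0 - H = - H$)
$\frac{39058}{18079} + \frac{o{\left(62 \right)}}{-30537} = \frac{39058}{18079} + \frac{\left(-1\right) 62}{-30537} = 39058 \cdot \frac{1}{18079} - - \frac{62}{30537} = \frac{39058}{18079} + \frac{62}{30537} = \frac{1193835044}{552078423}$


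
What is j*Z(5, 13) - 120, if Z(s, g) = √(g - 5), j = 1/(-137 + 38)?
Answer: -120 - 2*√2/99 ≈ -120.03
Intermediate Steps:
j = -1/99 (j = 1/(-99) = -1/99 ≈ -0.010101)
Z(s, g) = √(-5 + g)
j*Z(5, 13) - 120 = -√(-5 + 13)/99 - 120 = -2*√2/99 - 120 = -120 - 2*√2/99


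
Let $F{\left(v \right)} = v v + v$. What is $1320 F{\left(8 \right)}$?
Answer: $95040$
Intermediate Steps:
$F{\left(v \right)} = v + v^{2}$ ($F{\left(v \right)} = v^{2} + v = v + v^{2}$)
$1320 F{\left(8 \right)} = 1320 \cdot 8 \left(1 + 8\right) = 1320 \cdot 8 \cdot 9 = 1320 \cdot 72 = 95040$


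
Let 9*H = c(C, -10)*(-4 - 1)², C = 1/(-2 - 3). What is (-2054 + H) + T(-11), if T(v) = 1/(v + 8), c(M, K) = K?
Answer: -18739/9 ≈ -2082.1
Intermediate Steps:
C = -⅕ (C = 1/(-5) = -⅕ ≈ -0.20000)
T(v) = 1/(8 + v)
H = -250/9 (H = (-10*(-4 - 1)²)/9 = (-10*(-5)²)/9 = (-10*25)/9 = (⅑)*(-250) = -250/9 ≈ -27.778)
(-2054 + H) + T(-11) = (-2054 - 250/9) + 1/(8 - 11) = -18736/9 + 1/(-3) = -18736/9 - ⅓ = -18739/9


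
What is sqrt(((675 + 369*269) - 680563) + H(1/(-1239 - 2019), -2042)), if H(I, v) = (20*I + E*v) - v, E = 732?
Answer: I*sqrt(611318984131)/543 ≈ 1439.9*I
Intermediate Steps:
H(I, v) = 20*I + 731*v (H(I, v) = (20*I + 732*v) - v = 20*I + 731*v)
sqrt(((675 + 369*269) - 680563) + H(1/(-1239 - 2019), -2042)) = sqrt(((675 + 369*269) - 680563) + (20/(-1239 - 2019) + 731*(-2042))) = sqrt(((675 + 99261) - 680563) + (20/(-3258) - 1492702)) = sqrt((99936 - 680563) + (20*(-1/3258) - 1492702)) = sqrt(-580627 + (-10/1629 - 1492702)) = sqrt(-580627 - 2431611568/1629) = sqrt(-3377452951/1629) = I*sqrt(611318984131)/543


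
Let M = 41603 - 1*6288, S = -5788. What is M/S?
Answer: -35315/5788 ≈ -6.1014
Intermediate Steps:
M = 35315 (M = 41603 - 6288 = 35315)
M/S = 35315/(-5788) = 35315*(-1/5788) = -35315/5788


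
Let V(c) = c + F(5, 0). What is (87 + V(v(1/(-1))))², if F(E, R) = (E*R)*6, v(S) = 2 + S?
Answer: 7744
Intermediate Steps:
F(E, R) = 6*E*R
V(c) = c (V(c) = c + 6*5*0 = c + 0 = c)
(87 + V(v(1/(-1))))² = (87 + (2 + 1/(-1)))² = (87 + (2 - 1))² = (87 + 1)² = 88² = 7744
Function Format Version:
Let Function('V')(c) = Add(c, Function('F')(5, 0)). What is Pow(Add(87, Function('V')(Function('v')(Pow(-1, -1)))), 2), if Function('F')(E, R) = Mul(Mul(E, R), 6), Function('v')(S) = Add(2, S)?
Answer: 7744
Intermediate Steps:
Function('F')(E, R) = Mul(6, E, R)
Function('V')(c) = c (Function('V')(c) = Add(c, Mul(6, 5, 0)) = Add(c, 0) = c)
Pow(Add(87, Function('V')(Function('v')(Pow(-1, -1)))), 2) = Pow(Add(87, Add(2, Pow(-1, -1))), 2) = Pow(Add(87, Add(2, -1)), 2) = Pow(Add(87, 1), 2) = Pow(88, 2) = 7744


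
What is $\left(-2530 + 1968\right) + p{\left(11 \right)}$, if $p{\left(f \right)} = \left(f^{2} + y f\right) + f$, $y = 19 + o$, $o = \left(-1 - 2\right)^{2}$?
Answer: $-122$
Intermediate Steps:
$o = 9$ ($o = \left(-3\right)^{2} = 9$)
$y = 28$ ($y = 19 + 9 = 28$)
$p{\left(f \right)} = f^{2} + 29 f$ ($p{\left(f \right)} = \left(f^{2} + 28 f\right) + f = f^{2} + 29 f$)
$\left(-2530 + 1968\right) + p{\left(11 \right)} = \left(-2530 + 1968\right) + 11 \left(29 + 11\right) = -562 + 11 \cdot 40 = -562 + 440 = -122$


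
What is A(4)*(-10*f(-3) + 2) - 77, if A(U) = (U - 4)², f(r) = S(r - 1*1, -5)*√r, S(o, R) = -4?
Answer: -77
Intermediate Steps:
f(r) = -4*√r
A(U) = (-4 + U)²
A(4)*(-10*f(-3) + 2) - 77 = (-4 + 4)²*(-(-40)*√(-3) + 2) - 77 = 0²*(-(-40)*I*√3 + 2) - 77 = 0*(-(-40)*I*√3 + 2) - 77 = 0*(40*I*√3 + 2) - 77 = 0*(2 + 40*I*√3) - 77 = 0 - 77 = -77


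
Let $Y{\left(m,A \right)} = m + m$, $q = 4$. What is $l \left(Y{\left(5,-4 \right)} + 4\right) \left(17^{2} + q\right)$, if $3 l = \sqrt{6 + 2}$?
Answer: $\frac{8204 \sqrt{2}}{3} \approx 3867.4$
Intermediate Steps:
$Y{\left(m,A \right)} = 2 m$
$l = \frac{2 \sqrt{2}}{3}$ ($l = \frac{\sqrt{6 + 2}}{3} = \frac{\sqrt{8}}{3} = \frac{2 \sqrt{2}}{3} \approx 0.94281$)
$l \left(Y{\left(5,-4 \right)} + 4\right) \left(17^{2} + q\right) = \frac{2 \sqrt{2}}{3} \left(2 \cdot 5 + 4\right) \left(17^{2} + 4\right) = \frac{2 \sqrt{2}}{3} \left(10 + 4\right) \left(289 + 4\right) = \frac{2 \sqrt{2}}{3} \cdot 14 \cdot 293 = \frac{28 \sqrt{2}}{3} \cdot 293 = \frac{8204 \sqrt{2}}{3}$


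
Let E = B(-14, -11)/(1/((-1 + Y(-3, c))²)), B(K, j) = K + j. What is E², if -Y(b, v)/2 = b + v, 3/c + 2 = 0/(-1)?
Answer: 2560000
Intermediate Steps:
c = -3/2 (c = 3/(-2 + 0/(-1)) = 3/(-2 + 0*(-1)) = 3/(-2 + 0) = 3/(-2) = 3*(-½) = -3/2 ≈ -1.5000)
Y(b, v) = -2*b - 2*v (Y(b, v) = -2*(b + v) = -2*b - 2*v)
E = -1600 (E = (-14 - 11)/(1/((-1 + (-2*(-3) - 2*(-3/2)))²)) = -25*(-1 + (6 + 3))² = -25*(-1 + 9)² = -25*8² = -25/(1/64) = -25/1/64 = -25*64 = -1600)
E² = (-1600)² = 2560000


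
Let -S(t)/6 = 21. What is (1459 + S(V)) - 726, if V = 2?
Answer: 607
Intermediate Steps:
S(t) = -126 (S(t) = -6*21 = -126)
(1459 + S(V)) - 726 = (1459 - 126) - 726 = 1333 - 726 = 607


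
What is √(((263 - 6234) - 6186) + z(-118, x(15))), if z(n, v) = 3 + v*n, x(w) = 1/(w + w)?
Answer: I*√2735535/15 ≈ 110.26*I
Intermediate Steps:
x(w) = 1/(2*w)
z(n, v) = 3 + n*v
√(((263 - 6234) - 6186) + z(-118, x(15))) = √(((263 - 6234) - 6186) + (3 - 59/15)) = √((-5971 - 6186) + (3 - 59/15)) = √(-12157 + (3 - 118*1/30)) = √(-12157 + (3 - 59/15)) = √(-12157 - 14/15) = √(-182369/15) = I*√2735535/15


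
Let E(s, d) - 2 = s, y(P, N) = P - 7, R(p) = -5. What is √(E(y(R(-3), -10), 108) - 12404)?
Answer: I*√12414 ≈ 111.42*I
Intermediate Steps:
y(P, N) = -7 + P
E(s, d) = 2 + s
√(E(y(R(-3), -10), 108) - 12404) = √((2 + (-7 - 5)) - 12404) = √((2 - 12) - 12404) = √(-10 - 12404) = √(-12414) = I*√12414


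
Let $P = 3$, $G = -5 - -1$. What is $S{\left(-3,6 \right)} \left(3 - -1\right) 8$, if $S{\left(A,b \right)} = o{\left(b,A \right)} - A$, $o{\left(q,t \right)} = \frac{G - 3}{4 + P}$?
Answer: $64$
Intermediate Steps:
$G = -4$ ($G = -5 + 1 = -4$)
$o{\left(q,t \right)} = -1$ ($o{\left(q,t \right)} = \frac{-4 - 3}{4 + 3} = - \frac{7}{7} = \left(-7\right) \frac{1}{7} = -1$)
$S{\left(A,b \right)} = -1 - A$
$S{\left(-3,6 \right)} \left(3 - -1\right) 8 = \left(-1 - -3\right) \left(3 - -1\right) 8 = \left(-1 + 3\right) \left(3 + 1\right) 8 = 2 \cdot 4 \cdot 8 = 8 \cdot 8 = 64$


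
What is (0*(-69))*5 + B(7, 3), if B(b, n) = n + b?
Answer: 10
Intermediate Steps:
B(b, n) = b + n
(0*(-69))*5 + B(7, 3) = (0*(-69))*5 + (7 + 3) = 0*5 + 10 = 0 + 10 = 10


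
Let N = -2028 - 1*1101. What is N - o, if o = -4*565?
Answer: -869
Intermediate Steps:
N = -3129 (N = -2028 - 1101 = -3129)
o = -2260
N - o = -3129 - 1*(-2260) = -3129 + 2260 = -869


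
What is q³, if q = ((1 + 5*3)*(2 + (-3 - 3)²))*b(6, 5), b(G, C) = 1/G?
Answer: 28094464/27 ≈ 1.0405e+6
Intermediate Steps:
q = 304/3 (q = ((1 + 5*3)*(2 + (-3 - 3)²))/6 = ((1 + 15)*(2 + (-6)²))*(⅙) = (16*(2 + 36))*(⅙) = (16*38)*(⅙) = 608*(⅙) = 304/3 ≈ 101.33)
q³ = (304/3)³ = 28094464/27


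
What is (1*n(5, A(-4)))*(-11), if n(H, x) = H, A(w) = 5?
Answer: -55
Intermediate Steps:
(1*n(5, A(-4)))*(-11) = (1*5)*(-11) = 5*(-11) = -55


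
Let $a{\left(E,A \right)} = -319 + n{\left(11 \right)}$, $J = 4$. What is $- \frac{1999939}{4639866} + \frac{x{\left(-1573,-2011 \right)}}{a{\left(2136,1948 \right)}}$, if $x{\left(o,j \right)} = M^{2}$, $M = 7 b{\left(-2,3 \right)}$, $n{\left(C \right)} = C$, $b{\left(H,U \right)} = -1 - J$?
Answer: $- \frac{40907903}{9279732} \approx -4.4083$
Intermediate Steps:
$b{\left(H,U \right)} = -5$ ($b{\left(H,U \right)} = -1 - 4 = -5$)
$a{\left(E,A \right)} = -308$ ($a{\left(E,A \right)} = -319 + 11 = -308$)
$M = -35$ ($M = 7 \left(-5\right) = -35$)
$x{\left(o,j \right)} = 1225$ ($x{\left(o,j \right)} = \left(-35\right)^{2} = 1225$)
$- \frac{1999939}{4639866} + \frac{x{\left(-1573,-2011 \right)}}{a{\left(2136,1948 \right)}} = - \frac{1999939}{4639866} + \frac{1225}{-308} = \left(-1999939\right) \frac{1}{4639866} + 1225 \left(- \frac{1}{308}\right) = - \frac{1999939}{4639866} - \frac{175}{44} = - \frac{40907903}{9279732}$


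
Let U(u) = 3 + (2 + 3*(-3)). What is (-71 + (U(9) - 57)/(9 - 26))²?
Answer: 1313316/289 ≈ 4544.3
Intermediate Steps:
U(u) = -4 (U(u) = 3 + (2 - 9) = 3 - 7 = -4)
(-71 + (U(9) - 57)/(9 - 26))² = (-71 + (-4 - 57)/(9 - 26))² = (-71 - 61/(-17))² = (-71 - 61*(-1/17))² = (-71 + 61/17)² = (-1146/17)² = 1313316/289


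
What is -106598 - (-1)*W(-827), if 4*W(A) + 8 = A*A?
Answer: 257529/4 ≈ 64382.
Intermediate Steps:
W(A) = -2 + A**2/4 (W(A) = -2 + (A*A)/4 = -2 + A**2/4)
-106598 - (-1)*W(-827) = -106598 - (-1)*(-2 + (1/4)*(-827)**2) = -106598 - (-1)*(-2 + (1/4)*683929) = -106598 - (-1)*(-2 + 683929/4) = -106598 - (-1)*683921/4 = -106598 - 1*(-683921/4) = -106598 + 683921/4 = 257529/4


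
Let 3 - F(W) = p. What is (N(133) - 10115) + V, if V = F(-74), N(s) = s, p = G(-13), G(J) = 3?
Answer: -9982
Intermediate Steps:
p = 3
F(W) = 0 (F(W) = 3 - 1*3 = 3 - 3 = 0)
V = 0
(N(133) - 10115) + V = (133 - 10115) + 0 = -9982 + 0 = -9982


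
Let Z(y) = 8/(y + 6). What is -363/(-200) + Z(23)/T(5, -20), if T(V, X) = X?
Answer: 10447/5800 ≈ 1.8012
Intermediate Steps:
Z(y) = 8/(6 + y)
-363/(-200) + Z(23)/T(5, -20) = -363/(-200) + (8/(6 + 23))/(-20) = -363*(-1/200) + (8/29)*(-1/20) = 363/200 + (8*(1/29))*(-1/20) = 363/200 + (8/29)*(-1/20) = 363/200 - 2/145 = 10447/5800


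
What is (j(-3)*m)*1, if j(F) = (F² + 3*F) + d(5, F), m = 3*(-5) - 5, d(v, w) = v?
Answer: -100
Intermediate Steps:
m = -20 (m = -15 - 5 = -20)
j(F) = 5 + F² + 3*F (j(F) = (F² + 3*F) + 5 = 5 + F² + 3*F)
(j(-3)*m)*1 = ((5 + (-3)² + 3*(-3))*(-20))*1 = ((5 + 9 - 9)*(-20))*1 = (5*(-20))*1 = -100*1 = -100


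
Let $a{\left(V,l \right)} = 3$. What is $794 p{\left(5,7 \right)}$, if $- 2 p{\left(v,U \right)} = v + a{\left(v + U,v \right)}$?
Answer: $-3176$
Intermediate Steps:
$p{\left(v,U \right)} = - \frac{3}{2} - \frac{v}{2}$ ($p{\left(v,U \right)} = - \frac{v + 3}{2} = - \frac{3 + v}{2} = - \frac{3}{2} - \frac{v}{2}$)
$794 p{\left(5,7 \right)} = 794 \left(- \frac{3}{2} - \frac{5}{2}\right) = 794 \left(-4\right) = -3176$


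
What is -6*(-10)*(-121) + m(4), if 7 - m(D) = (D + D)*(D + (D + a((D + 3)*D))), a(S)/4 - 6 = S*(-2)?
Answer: -5717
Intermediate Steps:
a(S) = 24 - 8*S (a(S) = 24 + 4*(S*(-2)) = 24 + 4*(-2*S) = 24 - 8*S)
m(D) = 7 - 2*D*(24 + 2*D - 8*D*(3 + D)) (m(D) = 7 - (D + D)*(D + (D + (24 - 8*(D + 3)*D))) = 7 - 2*D*(D + (D + (24 - 8*(3 + D)*D))) = 7 - 2*D*(D + (D + (24 - 8*D*(3 + D)))) = 7 - 2*D*(D + (24 + D - 8*D*(3 + D))) = 7 - 2*D*(24 + 2*D - 8*D*(3 + D)))
-6*(-10)*(-121) + m(4) = -6*(-10)*(-121) + (7 - 48*4 + 16*4³ + 44*4²) = 60*(-121) + (7 - 192 + 16*64 + 44*16) = -7260 + (7 - 192 + 1024 + 704) = -7260 + 1543 = -5717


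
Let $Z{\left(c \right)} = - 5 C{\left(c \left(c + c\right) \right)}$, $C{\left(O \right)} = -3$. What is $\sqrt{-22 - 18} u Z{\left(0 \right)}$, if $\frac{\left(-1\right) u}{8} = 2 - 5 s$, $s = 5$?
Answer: $5520 i \sqrt{10} \approx 17456.0 i$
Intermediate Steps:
$Z{\left(c \right)} = 15$ ($Z{\left(c \right)} = \left(-5\right) \left(-3\right) = 15$)
$u = 184$ ($u = - 8 \left(2 - 25\right) = \left(-8\right) \left(-23\right) = 184$)
$\sqrt{-22 - 18} u Z{\left(0 \right)} = \sqrt{-22 - 18} \cdot 184 \cdot 15 = \sqrt{-40} \cdot 184 \cdot 15 = 2 i \sqrt{10} \cdot 184 \cdot 15 = 368 i \sqrt{10} \cdot 15 = 5520 i \sqrt{10}$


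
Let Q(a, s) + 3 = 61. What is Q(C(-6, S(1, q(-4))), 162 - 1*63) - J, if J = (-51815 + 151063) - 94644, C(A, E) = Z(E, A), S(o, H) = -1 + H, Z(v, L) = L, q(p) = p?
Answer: -4546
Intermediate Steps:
C(A, E) = A
Q(a, s) = 58 (Q(a, s) = -3 + 61 = 58)
J = 4604 (J = 99248 - 94644 = 4604)
Q(C(-6, S(1, q(-4))), 162 - 1*63) - J = 58 - 1*4604 = 58 - 4604 = -4546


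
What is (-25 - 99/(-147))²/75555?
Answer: 1420864/181407555 ≈ 0.0078324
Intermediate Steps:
(-25 - 99/(-147))²/75555 = (-25 - 99*(-1/147))²*(1/75555) = (-25 + 33/49)²*(1/75555) = (-1192/49)²*(1/75555) = (1420864/2401)*(1/75555) = 1420864/181407555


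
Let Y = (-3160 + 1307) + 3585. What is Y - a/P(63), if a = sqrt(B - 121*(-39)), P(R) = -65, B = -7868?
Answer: 1732 + I*sqrt(3149)/65 ≈ 1732.0 + 0.86332*I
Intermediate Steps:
Y = 1732 (Y = -1853 + 3585 = 1732)
a = I*sqrt(3149) (a = sqrt(-7868 - 121*(-39)) = sqrt(-7868 + 4719) = sqrt(-3149) = I*sqrt(3149) ≈ 56.116*I)
Y - a/P(63) = 1732 - I*sqrt(3149)/(-65) = 1732 - I*sqrt(3149)*(-1)/65 = 1732 - (-1)*I*sqrt(3149)/65 = 1732 + I*sqrt(3149)/65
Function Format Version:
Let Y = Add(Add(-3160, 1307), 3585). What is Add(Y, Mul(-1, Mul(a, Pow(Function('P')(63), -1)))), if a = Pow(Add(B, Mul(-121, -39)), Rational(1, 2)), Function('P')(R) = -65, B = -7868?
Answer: Add(1732, Mul(Rational(1, 65), I, Pow(3149, Rational(1, 2)))) ≈ Add(1732.0, Mul(0.86332, I))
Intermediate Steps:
Y = 1732 (Y = Add(-1853, 3585) = 1732)
a = Mul(I, Pow(3149, Rational(1, 2))) (a = Pow(Add(-7868, Mul(-121, -39)), Rational(1, 2)) = Pow(Add(-7868, 4719), Rational(1, 2)) = Pow(-3149, Rational(1, 2)) = Mul(I, Pow(3149, Rational(1, 2))) ≈ Mul(56.116, I))
Add(Y, Mul(-1, Mul(a, Pow(Function('P')(63), -1)))) = Add(1732, Mul(-1, Mul(Mul(I, Pow(3149, Rational(1, 2))), Pow(-65, -1)))) = Add(1732, Mul(-1, Mul(Mul(I, Pow(3149, Rational(1, 2))), Rational(-1, 65)))) = Add(1732, Mul(-1, Mul(Rational(-1, 65), I, Pow(3149, Rational(1, 2))))) = Add(1732, Mul(Rational(1, 65), I, Pow(3149, Rational(1, 2))))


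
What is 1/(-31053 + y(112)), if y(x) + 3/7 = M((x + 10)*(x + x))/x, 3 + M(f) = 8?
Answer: -112/3477979 ≈ -3.2203e-5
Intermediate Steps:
M(f) = 5 (M(f) = -3 + 8 = 5)
y(x) = -3/7 + 5/x
1/(-31053 + y(112)) = 1/(-31053 + (-3/7 + 5/112)) = 1/(-31053 - 43/112) = 1/(-3477979/112) = -112/3477979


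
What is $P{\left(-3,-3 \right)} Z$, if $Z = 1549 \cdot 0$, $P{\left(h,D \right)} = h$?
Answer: $0$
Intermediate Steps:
$Z = 0$
$P{\left(-3,-3 \right)} Z = \left(-3\right) 0 = 0$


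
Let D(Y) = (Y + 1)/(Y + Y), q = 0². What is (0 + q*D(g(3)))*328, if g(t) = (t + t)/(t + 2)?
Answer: 0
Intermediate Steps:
q = 0
g(t) = 2*t/(2 + t) (g(t) = (2*t)/(2 + t) = 2*t/(2 + t))
D(Y) = (1 + Y)/(2*Y) (D(Y) = (1 + Y)/((2*Y)) = (1 + Y)*(1/(2*Y)) = (1 + Y)/(2*Y))
(0 + q*D(g(3)))*328 = (0 + 0*((1 + 2*3/(2 + 3))/(2*((2*3/(2 + 3))))))*328 = (0 + 0*((1 + 2*3/5)/(2*((2*3/5)))))*328 = (0 + 0*((1 + 2*3*(⅕))/(2*((2*3*(⅕))))))*328 = (0 + 0*((1 + 6/5)/(2*(6/5))))*328 = (0 + 0*((½)*(⅚)*(11/5)))*328 = (0 + 0*(11/12))*328 = (0 + 0)*328 = 0*328 = 0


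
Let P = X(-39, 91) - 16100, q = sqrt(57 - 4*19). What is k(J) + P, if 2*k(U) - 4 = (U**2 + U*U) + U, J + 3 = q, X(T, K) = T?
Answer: -32297/2 - 11*I*sqrt(19)/2 ≈ -16149.0 - 23.974*I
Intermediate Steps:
q = I*sqrt(19) (q = sqrt(57 - 76) = sqrt(-19) = I*sqrt(19) ≈ 4.3589*I)
J = -3 + I*sqrt(19) ≈ -3.0 + 4.3589*I
k(U) = 2 + U**2 + U/2 (k(U) = 2 + ((U**2 + U*U) + U)/2 = 2 + ((U**2 + U**2) + U)/2 = 2 + (2*U**2 + U)/2 = 2 + (U + 2*U**2)/2 = 2 + (U**2 + U/2) = 2 + U**2 + U/2)
P = -16139 (P = -39 - 16100 = -16139)
k(J) + P = (2 + (-3 + I*sqrt(19))**2 + (-3 + I*sqrt(19))/2) - 16139 = (2 + (-3 + I*sqrt(19))**2 + (-3/2 + I*sqrt(19)/2)) - 16139 = (1/2 + (-3 + I*sqrt(19))**2 + I*sqrt(19)/2) - 16139 = -32277/2 + (-3 + I*sqrt(19))**2 + I*sqrt(19)/2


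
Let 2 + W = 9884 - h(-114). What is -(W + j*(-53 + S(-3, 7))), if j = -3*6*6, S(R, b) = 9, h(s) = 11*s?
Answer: -15888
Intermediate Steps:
j = -108 (j = -18*6 = -108)
W = 11136 (W = -2 + (9884 - 11*(-114)) = -2 + (9884 - 1*(-1254)) = -2 + (9884 + 1254) = -2 + 11138 = 11136)
-(W + j*(-53 + S(-3, 7))) = -(11136 - 108*(-53 + 9)) = -(11136 - 108*(-44)) = -(11136 + 4752) = -1*15888 = -15888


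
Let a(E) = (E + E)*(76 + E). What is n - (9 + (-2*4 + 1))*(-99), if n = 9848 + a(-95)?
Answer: 13656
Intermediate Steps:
a(E) = 2*E*(76 + E) (a(E) = (2*E)*(76 + E) = 2*E*(76 + E))
n = 13458 (n = 9848 + 2*(-95)*(76 - 95) = 9848 + 2*(-95)*(-19) = 9848 + 3610 = 13458)
n - (9 + (-2*4 + 1))*(-99) = 13458 - (9 + (-2*4 + 1))*(-99) = 13458 - (9 + (-8 + 1))*(-99) = 13458 - (9 - 7)*(-99) = 13458 - 2*(-99) = 13458 - 1*(-198) = 13458 + 198 = 13656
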